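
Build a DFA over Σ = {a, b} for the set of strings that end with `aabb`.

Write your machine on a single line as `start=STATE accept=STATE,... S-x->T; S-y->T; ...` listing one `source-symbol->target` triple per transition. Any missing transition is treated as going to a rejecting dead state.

Remember how much of `aabb` the current input suffix matches. State S0 means no match yet; S1 means the last symbol is `a`; S2 means the last 2 symbols are `aa`; S3 means the last 3 symbols are `aab`; S4 means the last 4 symbols are `aabb`. Only S4 accepts. On a mismatch, fall back to the longest proper suffix that is still a prefix of `aabb`.
        a   b  
>  S0   S1  S0 
   S1   S2  S0 
   S2   S2  S3 
   S3   S1  S4 
 * S4   S1  S0 
(> = start, * = accepting)

start=S0; accept=S4; S0-a->S1; S0-b->S0; S1-a->S2; S1-b->S0; S2-a->S2; S2-b->S3; S3-a->S1; S3-b->S4; S4-a->S1; S4-b->S0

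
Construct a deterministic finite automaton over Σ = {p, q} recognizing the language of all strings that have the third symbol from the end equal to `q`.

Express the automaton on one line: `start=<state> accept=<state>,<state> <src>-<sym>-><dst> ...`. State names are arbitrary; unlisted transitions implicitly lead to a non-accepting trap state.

A DFA must remember the last 3 symbols (since which symbol is third-to-last isn't known until the input ends). Use one state per possible window of the last ≤3 symbols; accept from those whose window starts with `q`.
With 15 states:
          p    q  
>  S0     S1   S2 
   S1     S3   S4 
   S2     S5   S6 
   S3     S7   S8 
   S4     S9  S10 
   S5    S11  S12 
   S6    S13  S14 
   S7     S7   S8 
   S8     S9  S10 
   S9    S11  S12 
   S10   S13  S14 
 * S11    S7   S8 
 * S12    S9  S10 
 * S13   S11  S12 
 * S14   S13  S14 
(> = start, * = accepting)

start=S0 accept=S11,S12,S13,S14 S0-p->S1 S0-q->S2 S1-p->S3 S1-q->S4 S2-p->S5 S2-q->S6 S3-p->S7 S3-q->S8 S4-p->S9 S4-q->S10 S5-p->S11 S5-q->S12 S6-p->S13 S6-q->S14 S7-p->S7 S7-q->S8 S8-p->S9 S8-q->S10 S9-p->S11 S9-q->S12 S10-p->S13 S10-q->S14 S11-p->S7 S11-q->S8 S12-p->S9 S12-q->S10 S13-p->S11 S13-q->S12 S14-p->S13 S14-q->S14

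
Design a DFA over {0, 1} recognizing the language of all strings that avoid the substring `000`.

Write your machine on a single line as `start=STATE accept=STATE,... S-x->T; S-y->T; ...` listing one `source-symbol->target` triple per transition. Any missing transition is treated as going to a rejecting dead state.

Track partial matches of the forbidden pattern `000`. State D is a dead state reached once `000` has occurred; every other state accepts. A means no part of `000` is currently matched.
4 states suffice.
       0  1 
>* A   B  A 
 * B   C  A 
 * C   D  A 
   D   D  D 
(> = start, * = accepting)

start=A; accept=A,B,C; A-0->B; A-1->A; B-0->C; B-1->A; C-0->D; C-1->A; D-0->D; D-1->D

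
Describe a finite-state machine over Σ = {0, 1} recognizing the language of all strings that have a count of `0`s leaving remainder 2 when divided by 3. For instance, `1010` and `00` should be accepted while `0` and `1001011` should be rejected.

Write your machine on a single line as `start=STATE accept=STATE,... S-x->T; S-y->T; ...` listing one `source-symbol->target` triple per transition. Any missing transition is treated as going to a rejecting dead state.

start=s0; accept=s2; s0-0->s1; s0-1->s0; s1-0->s2; s1-1->s1; s2-0->s0; s2-1->s2

The only thing that matters is how many `0`s have appeared, reduced mod 3. Use one state per residue: s0 for 0, …, s2 for 2. Reading `0` moves to the next residue; anything else stays put. s2 is accepting.
        0   1  
>  s0   s1  s0 
   s1   s2  s1 
 * s2   s0  s2 
(> = start, * = accepting)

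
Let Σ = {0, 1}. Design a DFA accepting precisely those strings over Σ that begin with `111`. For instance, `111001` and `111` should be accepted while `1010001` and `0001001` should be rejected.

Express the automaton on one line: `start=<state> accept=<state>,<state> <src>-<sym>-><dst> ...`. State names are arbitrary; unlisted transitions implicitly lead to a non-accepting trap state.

Walk along `111` while the input agrees: from q0 take `1` to q1, and so on. Any deviation drops to the rejecting sink q4. Once q3 is reached the prefix is confirmed and every continuation is accepted.
        0   1  
>  q0   q4  q1 
   q1   q4  q2 
   q2   q4  q3 
 * q3   q3  q3 
   q4   q4  q4 
(> = start, * = accepting)

start=q0 accept=q3 q0-0->q4 q0-1->q1 q1-0->q4 q1-1->q2 q2-0->q4 q2-1->q3 q3-0->q3 q3-1->q3 q4-0->q4 q4-1->q4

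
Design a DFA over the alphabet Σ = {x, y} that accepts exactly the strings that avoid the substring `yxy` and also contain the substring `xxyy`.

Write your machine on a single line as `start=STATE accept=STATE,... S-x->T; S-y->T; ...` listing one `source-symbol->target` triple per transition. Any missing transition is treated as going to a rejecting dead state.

Handle the two conditions separately and then intersect. The first has 4 states tracking partial matches of the forbidden pattern `yxy`; the second has 5 states tracking whether and how much of `xxyy` has been seen. A product state is a pair (one from each), accepting exactly when both do. After merging equivalent states the machine shrinks.
10 states suffice.
       x  y 
>  A   B  C 
   B   D  C 
   C   E  C 
   D   D  F 
   E   D  G 
   F   E  H 
   G   G  G 
 * H   I  H 
 * I   J  G 
 * J   J  H 
(> = start, * = accepting)

start=A; accept=H,I,J; A-x->B; A-y->C; B-x->D; B-y->C; C-x->E; C-y->C; D-x->D; D-y->F; E-x->D; E-y->G; F-x->E; F-y->H; G-x->G; G-y->G; H-x->I; H-y->H; I-x->J; I-y->G; J-x->J; J-y->H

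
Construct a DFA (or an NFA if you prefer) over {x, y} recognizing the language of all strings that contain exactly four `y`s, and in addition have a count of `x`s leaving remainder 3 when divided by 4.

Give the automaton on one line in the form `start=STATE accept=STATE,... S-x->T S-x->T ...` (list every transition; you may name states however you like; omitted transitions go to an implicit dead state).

start=s0 accept=s20 s0-x->s1 s0-y->s2 s1-x->s3 s1-y->s4 s2-x->s4 s2-y->s5 s3-x->s6 s3-y->s7 s4-x->s7 s4-y->s8 s5-x->s8 s5-y->s9 s6-x->s0 s6-y->s10 s7-x->s10 s7-y->s11 s8-x->s11 s8-y->s12 s9-x->s12 s9-y->s13 s10-x->s2 s10-y->s14 s11-x->s14 s11-y->s15 s12-x->s15 s12-y->s16 s13-x->s16 s13-y->s17 s14-x->s5 s14-y->s18 s15-x->s18 s15-y->s19 s16-x->s19 s16-y->s17 s17-x->s17 s17-y->s17 s18-x->s9 s18-y->s20 s19-x->s20 s19-y->s17 s20-x->s13 s20-y->s17

Run two small machines in parallel and take their product. One (6 states) tracks the count of `y`s, saturating at 5; the other (4 states) tracks the count of `x`s modulo 4. Each combined state is a pair, one component from each; accept when both components accept. Minimizing collapses redundant product states.
          x    y  
>  s0     s1   s2 
   s1     s3   s4 
   s2     s4   s5 
   s3     s6   s7 
   s4     s7   s8 
   s5     s8   s9 
   s6     s0  s10 
   s7    s10  s11 
   s8    s11  s12 
   s9    s12  s13 
   s10    s2  s14 
   s11   s14  s15 
   s12   s15  s16 
   s13   s16  s17 
   s14    s5  s18 
   s15   s18  s19 
   s16   s19  s17 
   s17   s17  s17 
   s18    s9  s20 
   s19   s20  s17 
 * s20   s13  s17 
(> = start, * = accepting)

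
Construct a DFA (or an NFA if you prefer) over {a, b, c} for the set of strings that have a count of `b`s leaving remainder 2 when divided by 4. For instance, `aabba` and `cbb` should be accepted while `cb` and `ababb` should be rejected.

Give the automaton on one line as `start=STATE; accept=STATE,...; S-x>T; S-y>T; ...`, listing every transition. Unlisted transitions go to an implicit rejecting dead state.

start=S0; accept=S2; S0-a>S0; S0-b>S1; S0-c>S0; S1-a>S1; S1-b>S2; S1-c>S1; S2-a>S2; S2-b>S3; S2-c>S2; S3-a>S3; S3-b>S0; S3-c>S3

The only thing that matters is how many `b`s have appeared, reduced mod 4. Use one state per residue: S0 for 0, …, S3 for 3. Reading `b` moves to the next residue; anything else stays put. S2 is accepting.
With 4 states:
        a   b   c  
>  S0   S0  S1  S0 
   S1   S1  S2  S1 
 * S2   S2  S3  S2 
   S3   S3  S0  S3 
(> = start, * = accepting)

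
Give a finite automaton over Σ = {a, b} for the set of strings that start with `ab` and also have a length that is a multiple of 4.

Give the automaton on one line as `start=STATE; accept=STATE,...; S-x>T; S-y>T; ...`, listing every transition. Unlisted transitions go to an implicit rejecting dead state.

start=S0; accept=S5; S0-a>S1; S0-b>S2; S1-a>S2; S1-b>S3; S2-a>S2; S2-b>S2; S3-a>S4; S3-b>S4; S4-a>S5; S4-b>S5; S5-a>S6; S5-b>S6; S6-a>S3; S6-b>S3

Run two small machines in parallel and take their product. The first has 4 states tracking whether the input so far still matches the prefix `ab`; the second has 4 states tracking the input length modulo 4. A product state is a pair (one from each), accepting exactly when both do. After merging equivalent states the machine shrinks.
        a   b  
>  S0   S1  S2 
   S1   S2  S3 
   S2   S2  S2 
   S3   S4  S4 
   S4   S5  S5 
 * S5   S6  S6 
   S6   S3  S3 
(> = start, * = accepting)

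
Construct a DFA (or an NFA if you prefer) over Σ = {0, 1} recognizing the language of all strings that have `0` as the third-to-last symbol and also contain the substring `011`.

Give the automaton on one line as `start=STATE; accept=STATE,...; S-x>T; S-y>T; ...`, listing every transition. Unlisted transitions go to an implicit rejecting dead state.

Handle the two conditions separately and then intersect. One (15 states) tracks the last 3 symbols read; the other (4 states) tracks whether and how much of `011` has been seen. Each combined state is a pair, one component from each; accept when both components accept. Equivalent product states are then merged.
With 11 states:
          0    1  
>  S0     S1   S0 
   S1     S1   S2 
   S2     S1   S3 
 * S3     S4   S5 
   S4     S6   S7 
   S5     S4   S5 
   S6     S8   S9 
   S7    S10   S3 
 * S8     S8   S9 
 * S9    S10   S3 
 * S10    S6   S7 
(> = start, * = accepting)

start=S0; accept=S3,S8,S9,S10; S0-0>S1; S0-1>S0; S1-0>S1; S1-1>S2; S2-0>S1; S2-1>S3; S3-0>S4; S3-1>S5; S4-0>S6; S4-1>S7; S5-0>S4; S5-1>S5; S6-0>S8; S6-1>S9; S7-0>S10; S7-1>S3; S8-0>S8; S8-1>S9; S9-0>S10; S9-1>S3; S10-0>S6; S10-1>S7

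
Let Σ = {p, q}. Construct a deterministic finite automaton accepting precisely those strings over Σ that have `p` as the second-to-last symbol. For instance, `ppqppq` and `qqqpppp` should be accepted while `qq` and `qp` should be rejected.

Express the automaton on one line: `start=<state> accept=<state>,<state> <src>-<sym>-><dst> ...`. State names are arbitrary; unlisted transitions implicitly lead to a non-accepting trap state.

start=A accept=D,E A-p->B A-q->C B-p->D B-q->E C-p->F C-q->G D-p->D D-q->E E-p->F E-q->G F-p->D F-q->E G-p->F G-q->G

A DFA must remember the last 2 symbols (since which symbol is second-to-last isn't known until the input ends). Use one state per possible window of the last ≤2 symbols; accept from those whose window starts with `p`.
With 7 states:
       p  q 
>  A   B  C 
   B   D  E 
   C   F  G 
 * D   D  E 
 * E   F  G 
   F   D  E 
   G   F  G 
(> = start, * = accepting)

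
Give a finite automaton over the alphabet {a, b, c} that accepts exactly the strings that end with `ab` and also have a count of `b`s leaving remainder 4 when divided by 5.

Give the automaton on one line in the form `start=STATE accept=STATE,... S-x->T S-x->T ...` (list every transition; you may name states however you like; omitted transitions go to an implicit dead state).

Handle the two conditions separately and then intersect. The first has 3 states tracking how much of the suffix `ab` has currently been matched; the second has 5 states tracking the count of `b`s modulo 5. A product state is a pair (one from each), accepting exactly when both do. Minimizing collapses redundant product states.
With 7 states:
        a   b   c  
>  S0   S0  S1  S0 
   S1   S1  S2  S1 
   S2   S2  S3  S2 
   S3   S4  S5  S3 
   S4   S4  S6  S3 
   S5   S5  S0  S5 
 * S6   S5  S0  S5 
(> = start, * = accepting)

start=S0 accept=S6 S0-a->S0 S0-b->S1 S0-c->S0 S1-a->S1 S1-b->S2 S1-c->S1 S2-a->S2 S2-b->S3 S2-c->S2 S3-a->S4 S3-b->S5 S3-c->S3 S4-a->S4 S4-b->S6 S4-c->S3 S5-a->S5 S5-b->S0 S5-c->S5 S6-a->S5 S6-b->S0 S6-c->S5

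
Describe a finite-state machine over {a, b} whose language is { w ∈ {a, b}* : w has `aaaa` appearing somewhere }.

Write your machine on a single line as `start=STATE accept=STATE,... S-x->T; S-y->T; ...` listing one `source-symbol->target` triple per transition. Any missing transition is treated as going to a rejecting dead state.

start=S0; accept=S4; S0-a->S1; S0-b->S0; S1-a->S2; S1-b->S0; S2-a->S3; S2-b->S0; S3-a->S4; S3-b->S0; S4-a->S4; S4-b->S4

Track how much of `aaaa` has been matched so far: state S0 is no progress, S4 is the absorbing accept state reached once `aaaa` has occurred. Intermediate states record partial matches; on a mismatch, fall back to the longest reusable overlap.
With 5 states:
        a   b  
>  S0   S1  S0 
   S1   S2  S0 
   S2   S3  S0 
   S3   S4  S0 
 * S4   S4  S4 
(> = start, * = accepting)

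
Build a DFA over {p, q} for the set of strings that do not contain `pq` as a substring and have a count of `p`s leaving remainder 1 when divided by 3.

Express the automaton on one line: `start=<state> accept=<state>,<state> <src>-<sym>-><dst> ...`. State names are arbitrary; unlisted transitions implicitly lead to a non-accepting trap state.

start=S0 accept=S1 S0-p->S1 S0-q->S0 S1-p->S2 S1-q->S3 S2-p->S4 S2-q->S5 S3-p->S5 S3-q->S3 S4-p->S1 S4-q->S6 S5-p->S6 S5-q->S5 S6-p->S3 S6-q->S6

Handle the two conditions separately and then intersect. One (3 states) tracks partial matches of the forbidden pattern `pq`; the other (3 states) tracks the count of `p`s modulo 3. Each combined state is a pair, one component from each; accept when both components accept.
With 7 states:
        p   q  
>  S0   S1  S0 
 * S1   S2  S3 
   S2   S4  S5 
   S3   S5  S3 
   S4   S1  S6 
   S5   S6  S5 
   S6   S3  S6 
(> = start, * = accepting)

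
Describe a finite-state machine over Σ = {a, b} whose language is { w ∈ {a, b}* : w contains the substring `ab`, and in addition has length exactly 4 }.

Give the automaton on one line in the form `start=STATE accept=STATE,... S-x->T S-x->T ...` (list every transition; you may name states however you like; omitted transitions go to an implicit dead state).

start=S0 accept=S9 S0-a->S1 S0-b->S2 S1-a->S3 S1-b->S4 S2-a->S3 S2-b->S5 S3-a->S6 S3-b->S7 S4-a->S7 S4-b->S7 S5-a->S6 S5-b->S8 S6-a->S8 S6-b->S9 S7-a->S9 S7-b->S9 S8-a->S8 S8-b->S8 S9-a->S8 S9-b->S8

Build one automaton per condition and run them in lockstep. One (3 states) tracks whether and how much of `ab` has been seen; the other (6 states) tracks the input length, saturating at 5. Each combined state is a pair, one component from each; accept when both components accept. Equivalent product states are then merged.
        a   b  
>  S0   S1  S2 
   S1   S3  S4 
   S2   S3  S5 
   S3   S6  S7 
   S4   S7  S7 
   S5   S6  S8 
   S6   S8  S9 
   S7   S9  S9 
   S8   S8  S8 
 * S9   S8  S8 
(> = start, * = accepting)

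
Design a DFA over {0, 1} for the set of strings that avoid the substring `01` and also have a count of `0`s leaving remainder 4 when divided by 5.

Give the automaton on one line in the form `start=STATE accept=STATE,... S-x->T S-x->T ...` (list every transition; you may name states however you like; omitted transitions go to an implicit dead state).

Build one automaton per condition and run them in lockstep. The first has 3 states tracking partial matches of the forbidden pattern `01`; the second has 5 states tracking the count of `0`s modulo 5. A product state is a pair (one from each), accepting exactly when both do. Equivalent product states are then merged.
With 7 states:
        0   1  
>  q0   q1  q0 
   q1   q2  q3 
   q2   q4  q3 
   q3   q3  q3 
   q4   q5  q3 
 * q5   q6  q3 
   q6   q1  q3 
(> = start, * = accepting)

start=q0 accept=q5 q0-0->q1 q0-1->q0 q1-0->q2 q1-1->q3 q2-0->q4 q2-1->q3 q3-0->q3 q3-1->q3 q4-0->q5 q4-1->q3 q5-0->q6 q5-1->q3 q6-0->q1 q6-1->q3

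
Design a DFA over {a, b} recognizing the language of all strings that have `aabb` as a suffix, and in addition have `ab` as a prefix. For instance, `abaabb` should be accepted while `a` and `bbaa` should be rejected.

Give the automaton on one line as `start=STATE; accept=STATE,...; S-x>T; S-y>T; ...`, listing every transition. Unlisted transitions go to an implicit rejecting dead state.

Handle the two conditions separately and then intersect. One (5 states) tracks how much of the suffix `aabb` has currently been matched; the other (4 states) tracks whether the input so far still matches the prefix `ab`. Each combined state is a pair, one component from each; accept when both components accept. Equivalent product states are then merged.
8 states suffice.
        a   b  
>  q0   q1  q2 
   q1   q2  q3 
   q2   q2  q2 
   q3   q4  q3 
   q4   q5  q3 
   q5   q5  q6 
   q6   q4  q7 
 * q7   q4  q3 
(> = start, * = accepting)

start=q0; accept=q7; q0-a>q1; q0-b>q2; q1-a>q2; q1-b>q3; q2-a>q2; q2-b>q2; q3-a>q4; q3-b>q3; q4-a>q5; q4-b>q3; q5-a>q5; q5-b>q6; q6-a>q4; q6-b>q7; q7-a>q4; q7-b>q3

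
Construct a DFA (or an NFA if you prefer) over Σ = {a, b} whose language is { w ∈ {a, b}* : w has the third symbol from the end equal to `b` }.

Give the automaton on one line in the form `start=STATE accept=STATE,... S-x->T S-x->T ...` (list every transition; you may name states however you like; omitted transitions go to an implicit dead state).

start=S0 accept=S11,S12,S13,S14 S0-a->S1 S0-b->S2 S1-a->S3 S1-b->S4 S2-a->S5 S2-b->S6 S3-a->S7 S3-b->S8 S4-a->S9 S4-b->S10 S5-a->S11 S5-b->S12 S6-a->S13 S6-b->S14 S7-a->S7 S7-b->S8 S8-a->S9 S8-b->S10 S9-a->S11 S9-b->S12 S10-a->S13 S10-b->S14 S11-a->S7 S11-b->S8 S12-a->S9 S12-b->S10 S13-a->S11 S13-b->S12 S14-a->S13 S14-b->S14

A DFA must remember the last 3 symbols (since which symbol is third-to-last isn't known until the input ends). Use one state per possible window of the last ≤3 symbols; accept from those whose window starts with `b`.
15 states suffice.
          a    b  
>  S0     S1   S2 
   S1     S3   S4 
   S2     S5   S6 
   S3     S7   S8 
   S4     S9  S10 
   S5    S11  S12 
   S6    S13  S14 
   S7     S7   S8 
   S8     S9  S10 
   S9    S11  S12 
   S10   S13  S14 
 * S11    S7   S8 
 * S12    S9  S10 
 * S13   S11  S12 
 * S14   S13  S14 
(> = start, * = accepting)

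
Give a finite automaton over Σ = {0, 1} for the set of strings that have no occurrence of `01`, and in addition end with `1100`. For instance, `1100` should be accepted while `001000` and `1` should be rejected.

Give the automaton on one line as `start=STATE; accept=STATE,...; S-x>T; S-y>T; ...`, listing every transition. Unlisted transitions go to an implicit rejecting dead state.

Handle the two conditions separately and then intersect. One (3 states) tracks partial matches of the forbidden pattern `01`; the other (5 states) tracks how much of the suffix `1100` has currently been matched. Each combined state is a pair, one component from each; accept when both components accept.
An 11-state machine:
          0    1  
>  s0     s1   s2 
   s1     s1   s3 
   s2     s1   s4 
   s3     s5   s6 
   s4     s7   s4 
   s5     s5   s3 
   s6     s8   s6 
   s7     s9   s3 
   s8    s10   s3 
 * s9     s1   s3 
   s10    s5   s3 
(> = start, * = accepting)

start=s0; accept=s9; s0-0>s1; s0-1>s2; s1-0>s1; s1-1>s3; s2-0>s1; s2-1>s4; s3-0>s5; s3-1>s6; s4-0>s7; s4-1>s4; s5-0>s5; s5-1>s3; s6-0>s8; s6-1>s6; s7-0>s9; s7-1>s3; s8-0>s10; s8-1>s3; s9-0>s1; s9-1>s3; s10-0>s5; s10-1>s3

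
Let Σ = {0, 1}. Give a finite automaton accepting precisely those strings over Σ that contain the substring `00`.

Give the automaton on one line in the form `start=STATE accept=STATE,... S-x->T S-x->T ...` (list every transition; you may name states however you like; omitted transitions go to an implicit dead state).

States s0..s1 record the length of the longest prefix of `00` that matches the current input suffix. Reaching s2 means `00` has been seen, and we stay there forever. Accept from s2.
3 states suffice.
        0   1  
>  s0   s1  s0 
   s1   s2  s0 
 * s2   s2  s2 
(> = start, * = accepting)

start=s0 accept=s2 s0-0->s1 s0-1->s0 s1-0->s2 s1-1->s0 s2-0->s2 s2-1->s2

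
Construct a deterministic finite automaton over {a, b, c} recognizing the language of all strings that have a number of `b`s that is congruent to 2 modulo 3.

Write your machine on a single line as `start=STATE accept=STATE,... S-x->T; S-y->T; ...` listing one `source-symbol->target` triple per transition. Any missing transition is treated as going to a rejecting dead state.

start=s0; accept=s2; s0-a->s0; s0-b->s1; s0-c->s0; s1-a->s1; s1-b->s2; s1-c->s1; s2-a->s2; s2-b->s0; s2-c->s2

Keep the running count of `b`s modulo 3: each `b` advances along the cycle s0 → s1 → s2 → s0 while other symbols loop. Accept at s2.
3 states suffice.
        a   b   c  
>  s0   s0  s1  s0 
   s1   s1  s2  s1 
 * s2   s2  s0  s2 
(> = start, * = accepting)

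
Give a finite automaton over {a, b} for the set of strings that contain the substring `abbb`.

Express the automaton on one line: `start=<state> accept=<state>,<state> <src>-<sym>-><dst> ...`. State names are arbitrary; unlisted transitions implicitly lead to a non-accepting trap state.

Track how much of `abbb` has been matched so far: state s0 is no progress, s4 is the absorbing accept state reached once `abbb` has occurred. Intermediate states record partial matches; on a mismatch, fall back to the longest reusable overlap.
With 5 states:
        a   b  
>  s0   s1  s0 
   s1   s1  s2 
   s2   s1  s3 
   s3   s1  s4 
 * s4   s4  s4 
(> = start, * = accepting)

start=s0 accept=s4 s0-a->s1 s0-b->s0 s1-a->s1 s1-b->s2 s2-a->s1 s2-b->s3 s3-a->s1 s3-b->s4 s4-a->s4 s4-b->s4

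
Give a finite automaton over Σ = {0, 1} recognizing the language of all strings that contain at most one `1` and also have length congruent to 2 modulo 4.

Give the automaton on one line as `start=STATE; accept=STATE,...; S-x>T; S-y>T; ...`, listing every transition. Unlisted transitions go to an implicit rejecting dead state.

Run two small machines in parallel and take their product. One (3 states) tracks the count of `1`s, saturating at 2; the other (4 states) tracks the input length modulo 4. Each combined state is a pair, one component from each; accept when both components accept. After merging equivalent states the machine shrinks.
With 9 states:
        0   1  
>  s0   s1  s2 
   s1   s3  s4 
   s2   s4  s5 
 * s3   s6  s7 
 * s4   s7  s5 
   s5   s5  s5 
   s6   s0  s8 
   s7   s8  s5 
   s8   s2  s5 
(> = start, * = accepting)

start=s0; accept=s3,s4; s0-0>s1; s0-1>s2; s1-0>s3; s1-1>s4; s2-0>s4; s2-1>s5; s3-0>s6; s3-1>s7; s4-0>s7; s4-1>s5; s5-0>s5; s5-1>s5; s6-0>s0; s6-1>s8; s7-0>s8; s7-1>s5; s8-0>s2; s8-1>s5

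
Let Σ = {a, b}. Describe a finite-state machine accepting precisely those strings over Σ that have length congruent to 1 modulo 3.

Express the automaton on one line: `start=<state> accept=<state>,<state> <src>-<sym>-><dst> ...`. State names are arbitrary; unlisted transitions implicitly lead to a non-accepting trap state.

start=S0 accept=S1 S0-a->S1 S0-b->S1 S1-a->S2 S1-b->S2 S2-a->S0 S2-b->S0

Only the length mod 3 matters, so use a 3-cycle: from any state, every input symbol moves to the next state, wrapping S2 back to S0. Mark S1 accepting.
A 3-state machine:
        a   b  
>  S0   S1  S1 
 * S1   S2  S2 
   S2   S0  S0 
(> = start, * = accepting)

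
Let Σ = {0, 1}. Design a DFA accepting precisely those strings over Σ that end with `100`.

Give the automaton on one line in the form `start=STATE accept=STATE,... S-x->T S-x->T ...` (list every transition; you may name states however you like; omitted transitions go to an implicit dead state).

start=S0 accept=S3 S0-0->S0 S0-1->S1 S1-0->S2 S1-1->S1 S2-0->S3 S2-1->S1 S3-0->S0 S3-1->S1

Let each state record the length of the longest suffix of the input read so far that is also a prefix of `100`. S1 means the last symbol is `1`; S2 means the last 2 symbols are `10`; S3 means the last 3 symbols are `100`. Accept only at S3, where the string currently ends in `100`.
4 states suffice.
        0   1  
>  S0   S0  S1 
   S1   S2  S1 
   S2   S3  S1 
 * S3   S0  S1 
(> = start, * = accepting)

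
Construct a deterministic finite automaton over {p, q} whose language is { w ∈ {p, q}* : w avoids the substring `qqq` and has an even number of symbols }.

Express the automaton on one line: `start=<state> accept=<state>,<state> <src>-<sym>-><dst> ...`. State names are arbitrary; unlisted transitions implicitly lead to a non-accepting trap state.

Build one automaton per condition and run them in lockstep. One (4 states) tracks partial matches of the forbidden pattern `qqq`; the other (2 states) tracks the input length modulo 2. Each combined state is a pair, one component from each; accept when both components accept. Minimizing collapses redundant product states.
7 states suffice.
        p   q  
>* s0   s1  s2 
   s1   s0  s3 
   s2   s0  s4 
 * s3   s1  s5 
 * s4   s1  s6 
   s5   s0  s6 
   s6   s6  s6 
(> = start, * = accepting)

start=s0 accept=s0,s3,s4 s0-p->s1 s0-q->s2 s1-p->s0 s1-q->s3 s2-p->s0 s2-q->s4 s3-p->s1 s3-q->s5 s4-p->s1 s4-q->s6 s5-p->s0 s5-q->s6 s6-p->s6 s6-q->s6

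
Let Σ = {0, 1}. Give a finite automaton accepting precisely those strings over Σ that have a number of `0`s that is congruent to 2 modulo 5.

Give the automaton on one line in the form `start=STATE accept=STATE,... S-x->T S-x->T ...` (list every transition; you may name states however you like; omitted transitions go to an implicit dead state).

start=q0 accept=q2 q0-0->q1 q0-1->q0 q1-0->q2 q1-1->q1 q2-0->q3 q2-1->q2 q3-0->q4 q3-1->q3 q4-0->q0 q4-1->q4

Keep the running count of `0`s modulo 5: each `0` advances along the cycle q0 → q1 → q2 → q3 → q4 → q0 while other symbols loop. Accept at q2.
A 5-state machine:
        0   1  
>  q0   q1  q0 
   q1   q2  q1 
 * q2   q3  q2 
   q3   q4  q3 
   q4   q0  q4 
(> = start, * = accepting)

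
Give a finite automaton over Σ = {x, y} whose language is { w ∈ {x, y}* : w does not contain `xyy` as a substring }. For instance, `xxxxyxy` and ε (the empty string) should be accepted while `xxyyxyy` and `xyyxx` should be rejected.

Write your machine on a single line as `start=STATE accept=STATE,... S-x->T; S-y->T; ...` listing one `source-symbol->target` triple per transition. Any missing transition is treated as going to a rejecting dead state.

start=q0; accept=q0,q1,q2; q0-x->q1; q0-y->q0; q1-x->q1; q1-y->q2; q2-x->q1; q2-y->q3; q3-x->q3; q3-y->q3

This is the complement of 'contains `xyy`'. Use the same substring-matching states — q0 through q3 holding how much of `xyy` has just been matched — but flip the accepting set: everything except the trap q3 accepts.
A 4-state machine:
        x   y  
>* q0   q1  q0 
 * q1   q1  q2 
 * q2   q1  q3 
   q3   q3  q3 
(> = start, * = accepting)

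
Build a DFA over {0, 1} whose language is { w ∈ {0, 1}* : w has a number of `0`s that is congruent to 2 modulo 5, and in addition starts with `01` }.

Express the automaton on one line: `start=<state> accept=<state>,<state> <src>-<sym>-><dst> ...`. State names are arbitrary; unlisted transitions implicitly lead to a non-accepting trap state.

start=s0 accept=s4 s0-0->s1 s0-1->s2 s1-0->s2 s1-1->s3 s2-0->s2 s2-1->s2 s3-0->s4 s3-1->s3 s4-0->s5 s4-1->s4 s5-0->s6 s5-1->s5 s6-0->s7 s6-1->s6 s7-0->s3 s7-1->s7

Handle the two conditions separately and then intersect. The first has 5 states tracking the count of `0`s modulo 5; the second has 4 states tracking whether the input so far still matches the prefix `01`. A product state is a pair (one from each), accepting exactly when both do. After merging equivalent states the machine shrinks.
With 8 states:
        0   1  
>  s0   s1  s2 
   s1   s2  s3 
   s2   s2  s2 
   s3   s4  s3 
 * s4   s5  s4 
   s5   s6  s5 
   s6   s7  s6 
   s7   s3  s7 
(> = start, * = accepting)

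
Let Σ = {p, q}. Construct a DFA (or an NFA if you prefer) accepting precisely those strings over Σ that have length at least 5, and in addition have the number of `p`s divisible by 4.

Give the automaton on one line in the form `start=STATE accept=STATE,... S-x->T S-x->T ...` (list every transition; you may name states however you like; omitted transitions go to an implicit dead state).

Handle the two conditions separately and then intersect. One (7 states) tracks the input length, saturating at 6; the other (4 states) tracks the count of `p`s modulo 4. Each combined state is a pair, one component from each; accept when both components accept. Equivalent product states are then merged.
With 12 states:
          p    q  
>  s0     s1   s2 
   s1     s3   s4 
   s2     s4   s5 
   s3     s6   s7 
   s4     s7   s4 
   s5     s4   s8 
   s6     s9  s10 
   s7    s10   s7 
   s8     s4   s9 
   s9     s4  s11 
   s10   s11  s10 
 * s11    s4  s11 
(> = start, * = accepting)

start=s0 accept=s11 s0-p->s1 s0-q->s2 s1-p->s3 s1-q->s4 s2-p->s4 s2-q->s5 s3-p->s6 s3-q->s7 s4-p->s7 s4-q->s4 s5-p->s4 s5-q->s8 s6-p->s9 s6-q->s10 s7-p->s10 s7-q->s7 s8-p->s4 s8-q->s9 s9-p->s4 s9-q->s11 s10-p->s11 s10-q->s10 s11-p->s4 s11-q->s11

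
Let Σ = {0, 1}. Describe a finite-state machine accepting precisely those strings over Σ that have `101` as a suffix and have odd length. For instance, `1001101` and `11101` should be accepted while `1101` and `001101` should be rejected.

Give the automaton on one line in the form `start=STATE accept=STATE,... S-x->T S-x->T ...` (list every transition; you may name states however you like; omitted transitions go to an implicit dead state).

start=q0 accept=q4 q0-0->q1 q0-1->q2 q1-0->q0 q1-1->q0 q2-0->q3 q2-1->q0 q3-0->q1 q3-1->q4 q4-0->q3 q4-1->q0

Build one automaton per condition and run them in lockstep. The first has 4 states tracking how much of the suffix `101` has currently been matched; the second has 2 states tracking the input length modulo 2. A product state is a pair (one from each), accepting exactly when both do. Minimizing collapses redundant product states.
        0   1  
>  q0   q1  q2 
   q1   q0  q0 
   q2   q3  q0 
   q3   q1  q4 
 * q4   q3  q0 
(> = start, * = accepting)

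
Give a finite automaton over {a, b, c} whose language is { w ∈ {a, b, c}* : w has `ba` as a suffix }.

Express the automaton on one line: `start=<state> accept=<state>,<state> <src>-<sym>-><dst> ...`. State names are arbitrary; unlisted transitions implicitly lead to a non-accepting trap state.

Let each state record the length of the longest suffix of the input read so far that is also a prefix of `ba`. q1 means the last symbol is `b`; q2 means the last 2 symbols are `ba`. Accept only at q2, where the string currently ends in `ba`.
With 3 states:
        a   b   c  
>  q0   q0  q1  q0 
   q1   q2  q1  q0 
 * q2   q0  q1  q0 
(> = start, * = accepting)

start=q0 accept=q2 q0-a->q0 q0-b->q1 q0-c->q0 q1-a->q2 q1-b->q1 q1-c->q0 q2-a->q0 q2-b->q1 q2-c->q0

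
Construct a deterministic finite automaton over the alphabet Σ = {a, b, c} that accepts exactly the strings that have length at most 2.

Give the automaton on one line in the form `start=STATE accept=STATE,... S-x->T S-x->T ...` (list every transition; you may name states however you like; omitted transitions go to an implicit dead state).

start=q0 accept=q0,q1,q2 q0-a->q1 q0-b->q1 q0-c->q1 q1-a->q2 q1-b->q2 q1-c->q2 q2-a->q3 q2-b->q3 q2-c->q3 q3-a->q3 q3-b->q3 q3-c->q3

We only need to distinguish lengths 0, 1, …, 2, and '>2'. Chain q0 → q1 → q2 → q3 on every symbol, with q3 looping. Accepting states: {q0, q1, q2}.
A 4-state machine:
        a   b   c  
>* q0   q1  q1  q1 
 * q1   q2  q2  q2 
 * q2   q3  q3  q3 
   q3   q3  q3  q3 
(> = start, * = accepting)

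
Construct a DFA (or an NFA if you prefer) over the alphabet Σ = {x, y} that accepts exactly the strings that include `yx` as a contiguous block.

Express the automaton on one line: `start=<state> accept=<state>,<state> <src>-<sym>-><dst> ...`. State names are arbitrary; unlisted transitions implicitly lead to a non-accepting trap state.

start=q0 accept=q2 q0-x->q0 q0-y->q1 q1-x->q2 q1-y->q1 q2-x->q2 q2-y->q2

States q0..q1 record the length of the longest prefix of `yx` that matches the current input suffix. Reaching q2 means `yx` has been seen, and we stay there forever. Accept from q2.
        x   y  
>  q0   q0  q1 
   q1   q2  q1 
 * q2   q2  q2 
(> = start, * = accepting)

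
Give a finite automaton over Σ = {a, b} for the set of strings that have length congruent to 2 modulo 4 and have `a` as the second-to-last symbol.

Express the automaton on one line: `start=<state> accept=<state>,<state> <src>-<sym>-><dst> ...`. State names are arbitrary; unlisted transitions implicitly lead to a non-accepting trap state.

start=q0 accept=q3 q0-a->q1 q0-b->q2 q1-a->q3 q1-b->q3 q2-a->q4 q2-b->q4 q3-a->q5 q3-b->q5 q4-a->q5 q4-b->q5 q5-a->q0 q5-b->q0

Handle the two conditions separately and then intersect. One (4 states) tracks the input length modulo 4; the other (7 states) tracks the last 2 symbols read. Each combined state is a pair, one component from each; accept when both components accept. After merging equivalent states the machine shrinks.
6 states suffice.
        a   b  
>  q0   q1  q2 
   q1   q3  q3 
   q2   q4  q4 
 * q3   q5  q5 
   q4   q5  q5 
   q5   q0  q0 
(> = start, * = accepting)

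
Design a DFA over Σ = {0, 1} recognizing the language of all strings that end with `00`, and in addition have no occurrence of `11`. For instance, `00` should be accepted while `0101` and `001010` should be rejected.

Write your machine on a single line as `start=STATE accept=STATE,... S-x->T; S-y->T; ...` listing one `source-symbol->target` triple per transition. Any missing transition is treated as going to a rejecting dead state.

start=S0; accept=S3; S0-0->S1; S0-1->S2; S1-0->S3; S1-1->S2; S2-0->S1; S2-1->S4; S3-0->S3; S3-1->S2; S4-0->S5; S4-1->S4; S5-0->S6; S5-1->S4; S6-0->S6; S6-1->S4

Build one automaton per condition and run them in lockstep. The first has 3 states tracking how much of the suffix `00` has currently been matched; the second has 3 states tracking partial matches of the forbidden pattern `11`. A product state is a pair (one from each), accepting exactly when both do.
        0   1  
>  S0   S1  S2 
   S1   S3  S2 
   S2   S1  S4 
 * S3   S3  S2 
   S4   S5  S4 
   S5   S6  S4 
   S6   S6  S4 
(> = start, * = accepting)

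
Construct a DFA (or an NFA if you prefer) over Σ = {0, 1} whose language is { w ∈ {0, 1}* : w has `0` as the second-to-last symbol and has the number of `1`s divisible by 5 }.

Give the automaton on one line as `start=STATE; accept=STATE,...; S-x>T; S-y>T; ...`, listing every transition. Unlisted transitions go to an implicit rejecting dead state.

start=s0; accept=s3,s8; s0-0>s1; s0-1>s2; s1-0>s3; s1-1>s2; s2-0>s2; s2-1>s4; s3-0>s3; s3-1>s2; s4-0>s4; s4-1>s5; s5-0>s5; s5-1>s6; s6-0>s7; s6-1>s0; s7-0>s7; s7-1>s8; s8-0>s1; s8-1>s2

Build one automaton per condition and run them in lockstep. The first has 7 states tracking the last 2 symbols read; the second has 5 states tracking the count of `1`s modulo 5. A product state is a pair (one from each), accepting exactly when both do. Equivalent product states are then merged.
        0   1  
>  s0   s1  s2 
   s1   s3  s2 
   s2   s2  s4 
 * s3   s3  s2 
   s4   s4  s5 
   s5   s5  s6 
   s6   s7  s0 
   s7   s7  s8 
 * s8   s1  s2 
(> = start, * = accepting)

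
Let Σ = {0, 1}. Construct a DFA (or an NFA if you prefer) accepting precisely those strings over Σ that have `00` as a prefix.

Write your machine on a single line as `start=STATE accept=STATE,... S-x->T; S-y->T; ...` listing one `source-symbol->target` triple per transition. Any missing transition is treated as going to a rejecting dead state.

start=S0; accept=S2; S0-0->S1; S0-1->S3; S1-0->S2; S1-1->S3; S2-0->S2; S2-1->S2; S3-0->S3; S3-1->S3

Walk along `00` while the input agrees: from S0 take `0` to S1, and so on. Any deviation drops to the rejecting sink S3. Once S2 is reached the prefix is confirmed and every continuation is accepted.
A 4-state machine:
        0   1  
>  S0   S1  S3 
   S1   S2  S3 
 * S2   S2  S2 
   S3   S3  S3 
(> = start, * = accepting)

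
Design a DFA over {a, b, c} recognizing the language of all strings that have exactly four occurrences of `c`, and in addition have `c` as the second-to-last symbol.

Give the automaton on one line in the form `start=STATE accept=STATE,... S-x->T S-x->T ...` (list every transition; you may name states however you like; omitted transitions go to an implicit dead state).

Handle the two conditions separately and then intersect. One (6 states) tracks the count of `c`s, saturating at 5; the other (13 states) tracks the last 2 symbols read. Each combined state is a pair, one component from each; accept when both components accept. After merging equivalent states the machine shrinks.
        a   b   c  
>  q0   q0  q0  q1 
   q1   q1  q1  q2 
   q2   q2  q2  q3 
   q3   q4  q4  q5 
   q4   q4  q4  q6 
 * q5   q7  q7  q8 
   q6   q7  q7  q8 
 * q7   q8  q8  q8 
   q8   q8  q8  q8 
(> = start, * = accepting)

start=q0 accept=q5,q7 q0-a->q0 q0-b->q0 q0-c->q1 q1-a->q1 q1-b->q1 q1-c->q2 q2-a->q2 q2-b->q2 q2-c->q3 q3-a->q4 q3-b->q4 q3-c->q5 q4-a->q4 q4-b->q4 q4-c->q6 q5-a->q7 q5-b->q7 q5-c->q8 q6-a->q7 q6-b->q7 q6-c->q8 q7-a->q8 q7-b->q8 q7-c->q8 q8-a->q8 q8-b->q8 q8-c->q8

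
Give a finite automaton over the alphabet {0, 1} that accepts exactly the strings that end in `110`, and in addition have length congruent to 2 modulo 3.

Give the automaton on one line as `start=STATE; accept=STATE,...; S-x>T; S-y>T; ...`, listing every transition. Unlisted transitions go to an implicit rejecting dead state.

start=q0; accept=q11; q0-0>q1; q0-1>q2; q1-0>q3; q1-1>q4; q2-0>q3; q2-1>q5; q3-0>q0; q3-1>q6; q4-0>q0; q4-1>q7; q5-0>q8; q5-1>q7; q6-0>q1; q6-1>q9; q7-0>q10; q7-1>q9; q8-0>q1; q8-1>q2; q9-0>q11; q9-1>q5; q10-0>q3; q10-1>q4; q11-0>q0; q11-1>q6

Run two small machines in parallel and take their product. One (4 states) tracks how much of the suffix `110` has currently been matched; the other (3 states) tracks the input length modulo 3. Each combined state is a pair, one component from each; accept when both components accept.
A 12-state machine:
          0    1  
>  q0     q1   q2 
   q1     q3   q4 
   q2     q3   q5 
   q3     q0   q6 
   q4     q0   q7 
   q5     q8   q7 
   q6     q1   q9 
   q7    q10   q9 
   q8     q1   q2 
   q9    q11   q5 
   q10    q3   q4 
 * q11    q0   q6 
(> = start, * = accepting)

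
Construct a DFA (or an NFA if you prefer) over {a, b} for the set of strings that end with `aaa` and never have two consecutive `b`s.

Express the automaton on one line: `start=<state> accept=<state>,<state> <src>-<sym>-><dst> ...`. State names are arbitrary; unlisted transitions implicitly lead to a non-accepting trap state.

start=q0 accept=q5 q0-a->q1 q0-b->q2 q1-a->q3 q1-b->q2 q2-a->q1 q2-b->q4 q3-a->q5 q3-b->q2 q4-a->q4 q4-b->q4 q5-a->q5 q5-b->q2

Handle the two conditions separately and then intersect. One (4 states) tracks how much of the suffix `aaa` has currently been matched; the other (3 states) tracks partial matches of the forbidden pattern `bb`. Each combined state is a pair, one component from each; accept when both components accept. Minimizing collapses redundant product states.
With 6 states:
        a   b  
>  q0   q1  q2 
   q1   q3  q2 
   q2   q1  q4 
   q3   q5  q2 
   q4   q4  q4 
 * q5   q5  q2 
(> = start, * = accepting)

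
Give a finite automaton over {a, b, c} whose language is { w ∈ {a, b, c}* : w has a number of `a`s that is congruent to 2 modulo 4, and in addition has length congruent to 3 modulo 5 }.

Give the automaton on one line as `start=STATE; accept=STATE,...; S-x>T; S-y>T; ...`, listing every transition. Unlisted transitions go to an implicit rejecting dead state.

start=s0; accept=s7; s0-a>s1; s0-b>s2; s0-c>s2; s1-a>s3; s1-b>s4; s1-c>s4; s2-a>s4; s2-b>s5; s2-c>s5; s3-a>s6; s3-b>s7; s3-c>s7; s4-a>s7; s4-b>s8; s4-c>s8; s5-a>s8; s5-b>s9; s5-c>s9; s6-a>s10; s6-b>s11; s6-c>s11; s7-a>s11; s7-b>s12; s7-c>s12; s8-a>s12; s8-b>s13; s8-c>s13; s9-a>s13; s9-b>s10; s9-c>s10; s10-a>s14; s10-b>s0; s10-c>s0; s11-a>s0; s11-b>s15; s11-c>s15; s12-a>s15; s12-b>s16; s12-c>s16; s13-a>s16; s13-b>s14; s13-c>s14; s14-a>s17; s14-b>s1; s14-c>s1; s15-a>s2; s15-b>s18; s15-c>s18; s16-a>s18; s16-b>s17; s16-c>s17; s17-a>s19; s17-b>s3; s17-c>s3; s18-a>s5; s18-b>s19; s18-c>s19; s19-a>s9; s19-b>s6; s19-c>s6

Run two small machines in parallel and take their product. One (4 states) tracks the count of `a`s modulo 4; the other (5 states) tracks the input length modulo 5. Each combined state is a pair, one component from each; accept when both components accept.
20 states suffice.
          a    b    c  
>  s0     s1   s2   s2 
   s1     s3   s4   s4 
   s2     s4   s5   s5 
   s3     s6   s7   s7 
   s4     s7   s8   s8 
   s5     s8   s9   s9 
   s6    s10  s11  s11 
 * s7    s11  s12  s12 
   s8    s12  s13  s13 
   s9    s13  s10  s10 
   s10   s14   s0   s0 
   s11    s0  s15  s15 
   s12   s15  s16  s16 
   s13   s16  s14  s14 
   s14   s17   s1   s1 
   s15    s2  s18  s18 
   s16   s18  s17  s17 
   s17   s19   s3   s3 
   s18    s5  s19  s19 
   s19    s9   s6   s6 
(> = start, * = accepting)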